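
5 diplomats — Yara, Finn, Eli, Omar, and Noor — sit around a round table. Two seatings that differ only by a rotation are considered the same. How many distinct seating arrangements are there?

24

Fix one person's seat to break rotational symmetry; the remaining 4 people can be arranged in (4)! = 24 ways.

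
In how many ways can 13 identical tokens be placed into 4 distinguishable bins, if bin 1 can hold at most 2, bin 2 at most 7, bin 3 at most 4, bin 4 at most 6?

Ignoring the caps, the number of non-negative solutions to x_1+…+x_4 = 13 is C(16,3) = 560.
Subtract solutions that violate a single cap (substitute x_i' = x_i − (cap_i+1)): x_1 ≥ 3 gives C(13,3) = 286; x_2 ≥ 8 gives C(8,3) = 56; x_3 ≥ 5 gives C(11,3) = 165; x_4 ≥ 7 gives C(9,3) = 84. Together 591.
Add back pairs where two caps are both exceeded: 10 + 56 + 20 + 1 + 0 + 4 = 91.
By inclusion–exclusion the count is 560 − 591 + 91 = 60.

60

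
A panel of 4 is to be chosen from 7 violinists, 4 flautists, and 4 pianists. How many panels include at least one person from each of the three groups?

With no constraint there are C(15,4) = 1365 possible selections.
Selections missing a whole group: no violinists → C(8,4) = 70; no flautists → C(11,4) = 330; no pianists → C(11,4) = 330.
Add back selections omitting two groups (i.e. drawn from a single group): C(7,4) + C(4,4) + C(4,4) = 37.
By inclusion–exclusion: 1365 − 730 + 37 = 672.

672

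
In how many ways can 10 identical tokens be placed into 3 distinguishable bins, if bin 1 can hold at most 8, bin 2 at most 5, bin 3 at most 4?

27

Ignoring the caps, the number of non-negative solutions to x_1+…+x_3 = 10 is C(12,2) = 66.
Subtract solutions that violate a single cap (substitute x_i' = x_i − (cap_i+1)): x_1 ≥ 9 gives C(3,2) = 3; x_2 ≥ 6 gives C(6,2) = 15; x_3 ≥ 5 gives C(7,2) = 21. Together 39.
No two caps can be exceeded simultaneously, so the pair terms are all 0.
By inclusion–exclusion the count is 66 − 39 + 0 = 27.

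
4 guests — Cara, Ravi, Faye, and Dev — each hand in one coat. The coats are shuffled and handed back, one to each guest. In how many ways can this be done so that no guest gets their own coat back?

This is the derangement count D_4: permutations of 4 items with no fixed point.
By inclusion–exclusion this is Σ_{j=0}^{4} (−1)^j C(4,j)·(4−j)!.
Computing: 24 − 24 + 12 − 4 + 1 = 9.

9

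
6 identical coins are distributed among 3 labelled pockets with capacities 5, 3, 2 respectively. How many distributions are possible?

Ignoring the caps, the number of non-negative solutions to x_1+…+x_3 = 6 is C(8,2) = 28.
Subtract solutions that violate a single cap (substitute x_i' = x_i − (cap_i+1)): x_1 ≥ 6 gives C(2,2) = 1; x_2 ≥ 4 gives C(4,2) = 6; x_3 ≥ 3 gives C(5,2) = 10. Together 17.
No two caps can be exceeded simultaneously, so the pair terms are all 0.
By inclusion–exclusion the count is 28 − 17 + 0 = 11.

11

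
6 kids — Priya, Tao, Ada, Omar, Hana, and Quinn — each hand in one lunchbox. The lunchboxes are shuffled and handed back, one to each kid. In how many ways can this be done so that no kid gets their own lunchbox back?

265

Let Aᵢ be the assignments in which kid i gets their own lunchbox. We want the size of the complement of A₁∪…∪A_6.
By inclusion–exclusion this is Σ_{j=0}^{6} (−1)^j C(6,j)·(6−j)!.
Computing: 720 − 720 + 360 − 120 + 30 − 6 + 1 = 265.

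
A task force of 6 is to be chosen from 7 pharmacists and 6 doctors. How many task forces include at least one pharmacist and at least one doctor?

Total 6-person selections from all 13: C(13,6) = 1716.
Subtract selections that omit an entire group: no pharmacists → C(6,6) = 1; no doctors → C(7,6) = 7.
Both groups omitted at once is impossible, so 1716 − 8 = 1708.

1708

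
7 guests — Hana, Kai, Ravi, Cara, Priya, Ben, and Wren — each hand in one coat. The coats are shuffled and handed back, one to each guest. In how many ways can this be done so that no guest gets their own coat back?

1854

Let Aᵢ be the assignments in which guest i gets their own coat. We want the size of the complement of A₁∪…∪A_7.
By inclusion–exclusion this is Σ_{j=0}^{7} (−1)^j C(7,j)·(7−j)!.
Computing: 5040 − 5040 + 2520 − 840 + 210 − 42 + 7 − 1 = 1854.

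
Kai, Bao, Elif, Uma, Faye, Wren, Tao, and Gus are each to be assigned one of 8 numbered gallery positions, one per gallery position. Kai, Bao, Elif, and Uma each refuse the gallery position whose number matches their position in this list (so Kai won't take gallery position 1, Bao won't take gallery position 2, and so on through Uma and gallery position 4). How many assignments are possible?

Let Aᵢ (for 1 ≤ i ≤ 4) be the placements that put person i in their forbidden gallery position. Any j of these fix j positions, leaving (8−j)! ways to fill the rest, and there are C(4,j) ways to pick which j.
By inclusion–exclusion, the number of valid placements is Σ_{j=0}^{4} (−1)^j C(4,j)·(8−j)!.
Computing: 40320 − 20160 + 4320 − 480 + 24 = 24024.

24024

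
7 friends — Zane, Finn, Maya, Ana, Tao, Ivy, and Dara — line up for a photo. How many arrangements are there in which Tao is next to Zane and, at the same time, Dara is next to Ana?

Treat {Tao,Zane} as one block (2 orders) and {Dara,Ana} as another (2 orders).
That leaves 5 units to arrange: 2 × 2 × 5! = 4 × 120 = 480.

480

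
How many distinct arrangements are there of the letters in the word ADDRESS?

Letter multiplicities in ADDRESS: A×1, D×2, E×1, R×1, S×2.
Dividing 7! = 5040 by 2!·2! = 4 for the repeated letters gives 1260.

1260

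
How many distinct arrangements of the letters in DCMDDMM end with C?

Fix C in the last position and arrange the remaining 6 letters.
Those 6 letters have D appearing 3 times and M appearing 3 times, giving (6)!/(3!·3!) = 20.

20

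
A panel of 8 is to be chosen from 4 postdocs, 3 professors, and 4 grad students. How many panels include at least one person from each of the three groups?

Unrestricted: C(11,8) = 165 ways to pick any 8 of the 11.
Subtract selections that omit an entire group: no postdocs → C(7,8) = 0; no professors → C(8,8) = 1; no grad students → C(7,8) = 0.
Add back selections omitting two groups (i.e. drawn from a single group): C(4,8) + C(3,8) + C(4,8) = 0.
By inclusion–exclusion: 165 − 1 + 0 = 164.

164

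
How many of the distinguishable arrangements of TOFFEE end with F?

Fix F in the last position and arrange the remaining 5 letters.
Those 5 letters have E appearing twice, giving (5)!/(2!) = 60.

60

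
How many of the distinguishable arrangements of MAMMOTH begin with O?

With the first slot taken by O, it remains to arrange the other 6 letters (MAMMTH).
Those 6 letters have M appearing 3 times, giving (6)!/(3!) = 120.

120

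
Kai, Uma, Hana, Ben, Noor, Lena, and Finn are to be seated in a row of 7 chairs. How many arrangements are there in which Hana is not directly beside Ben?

3600

Of the 7! = 5040 arrangements, those with Hana and Ben adjacent number 2 × 6! = 1440 (treat the pair as a block with 2 internal orders).
So 5040 − 1440 = 3600 arrangements keep them apart.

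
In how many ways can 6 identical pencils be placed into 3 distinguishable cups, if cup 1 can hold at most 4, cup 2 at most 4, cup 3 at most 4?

By stars and bars, unrestricted non-negative solutions to x_1+…+x_3 = 6 number C(6+2,2) = 28.
Subtract solutions that violate a single cap (substitute x_i' = x_i − (cap_i+1)): x_1 ≥ 5 gives C(3,2) = 3; x_2 ≥ 5 gives C(3,2) = 3; x_3 ≥ 5 gives C(3,2) = 3. Together 9.
No two caps can be exceeded simultaneously, so the pair terms are all 0.
By inclusion–exclusion the count is 28 − 9 + 0 = 19.

19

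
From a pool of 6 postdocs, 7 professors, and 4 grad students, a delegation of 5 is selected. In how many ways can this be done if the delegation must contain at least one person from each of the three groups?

4214

Total 5-person selections from all 17: C(17,5) = 6188.
Subtract selections that omit an entire group: no postdocs → C(11,5) = 462; no professors → C(10,5) = 252; no grad students → C(13,5) = 1287.
Add back selections omitting two groups (i.e. drawn from a single group): C(6,5) + C(7,5) + C(4,5) = 27.
By inclusion–exclusion: 6188 − 2001 + 27 = 4214.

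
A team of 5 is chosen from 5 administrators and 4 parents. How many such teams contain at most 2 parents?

Split by how many parents are chosen (0 through 2).
Sum: C(4,0)·C(5,5) + C(4,1)·C(5,4) + C(4,2)·C(5,3) = 1 + 20 + 60 = 81.

81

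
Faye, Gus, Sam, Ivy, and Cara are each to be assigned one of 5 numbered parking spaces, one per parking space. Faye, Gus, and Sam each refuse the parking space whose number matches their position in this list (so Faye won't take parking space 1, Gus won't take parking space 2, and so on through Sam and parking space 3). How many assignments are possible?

64

Let Aᵢ (for i ∈ {1, 2, 3}) be the placements that put person i in their forbidden parking space. Any j of these fix j positions, leaving (5−j)! ways to fill the rest, and there are C(3,j) ways to pick which j.
By inclusion–exclusion, the number of valid placements is Σ_{j=0}^{3} (−1)^j C(3,j)·(5−j)!.
Computing: 120 − 72 + 18 − 2 = 64.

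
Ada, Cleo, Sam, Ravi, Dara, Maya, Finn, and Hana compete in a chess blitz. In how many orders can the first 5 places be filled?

6720

There are 8 choices for 1st place, 7 for 2nd, and so on down to 4 for position 5.
That gives 8 × 7 × 6 × 5 × 4 = 6720.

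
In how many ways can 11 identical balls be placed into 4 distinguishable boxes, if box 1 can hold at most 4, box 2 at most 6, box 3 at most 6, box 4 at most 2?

73

Ignoring the caps, the number of non-negative solutions to x_1+…+x_4 = 11 is C(14,3) = 364.
Subtract solutions that violate a single cap (substitute x_i' = x_i − (cap_i+1)): x_1 ≥ 5 gives C(9,3) = 84; x_2 ≥ 7 gives C(7,3) = 35; x_3 ≥ 7 gives C(7,3) = 35; x_4 ≥ 3 gives C(11,3) = 165. Together 319.
Add back pairs where two caps are both exceeded: 0 + 0 + 20 + 0 + 4 + 4 = 28.
By inclusion–exclusion the count is 364 − 319 + 28 = 73.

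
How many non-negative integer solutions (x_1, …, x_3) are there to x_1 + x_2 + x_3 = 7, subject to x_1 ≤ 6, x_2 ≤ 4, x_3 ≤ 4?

By stars and bars, unrestricted non-negative solutions to x_1+…+x_3 = 7 number C(7+2,2) = 36.
Subtract solutions that violate a single cap (substitute x_i' = x_i − (cap_i+1)): x_1 ≥ 7 gives C(2,2) = 1; x_2 ≥ 5 gives C(4,2) = 6; x_3 ≥ 5 gives C(4,2) = 6. Together 13.
No two caps can be exceeded simultaneously, so the pair terms are all 0.
By inclusion–exclusion the count is 36 − 13 + 0 = 23.

23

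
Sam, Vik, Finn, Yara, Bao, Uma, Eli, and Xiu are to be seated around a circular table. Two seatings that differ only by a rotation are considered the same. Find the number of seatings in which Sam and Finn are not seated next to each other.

Without the restriction there are (7)! = 5040 seatings.
Those with Sam next to Finn: fuse the pair into one unit and seat 7 units around a circle — 2·(6)! = 1440.
Subtracting, 5040 − 1440 = 3600.

3600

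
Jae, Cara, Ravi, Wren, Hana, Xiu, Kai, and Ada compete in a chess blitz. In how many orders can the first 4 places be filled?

1680

There are 8 choices for 1st place, 7 for 2nd, and so on down to 5 for position 4.
That gives 8 × 7 × 6 × 5 = 1680.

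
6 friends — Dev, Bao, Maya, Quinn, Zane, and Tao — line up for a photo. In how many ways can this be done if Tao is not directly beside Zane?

Of the 6! = 720 arrangements, those with Tao and Zane adjacent number 2 × 5! = 240 (treat the pair as a block with 2 internal orders).
So 720 − 240 = 480 arrangements keep them apart.

480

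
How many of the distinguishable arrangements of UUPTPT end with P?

With the last slot taken by P, it remains to arrange the other 5 letters (UUTPT).
Those 5 letters have T appearing twice and U appearing twice, giving (5)!/(2!·2!) = 30.

30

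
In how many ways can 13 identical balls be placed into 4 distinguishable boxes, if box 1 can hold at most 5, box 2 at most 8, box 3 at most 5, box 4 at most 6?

Ignoring the caps, the number of non-negative solutions to x_1+…+x_4 = 13 is C(16,3) = 560.
Subtract solutions that violate a single cap (substitute x_i' = x_i − (cap_i+1)): x_1 ≥ 6 gives C(10,3) = 120; x_2 ≥ 9 gives C(7,3) = 35; x_3 ≥ 6 gives C(10,3) = 120; x_4 ≥ 7 gives C(9,3) = 84. Together 359.
Add back pairs where two caps are both exceeded: 0 + 4 + 1 + 0 + 0 + 1 = 6.
By inclusion–exclusion the count is 560 − 359 + 6 = 207.

207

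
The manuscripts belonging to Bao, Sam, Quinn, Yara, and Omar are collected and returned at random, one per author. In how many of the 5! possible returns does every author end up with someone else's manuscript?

This is the derangement count D_5: permutations of 5 items with no fixed point.
By inclusion–exclusion this is Σ_{j=0}^{5} (−1)^j C(5,j)·(5−j)!.
Computing: 120 − 120 + 60 − 20 + 5 − 1 = 44.

44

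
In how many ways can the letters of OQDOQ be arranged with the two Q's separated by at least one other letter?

18

There are 5!/(2!·2!) = 30 arrangements of OQDOQ in total.
If the two Q's are adjacent, glue them into one block, leaving 4 items to arrange: (4)!/(2!) = 12 ways.
Hence 30 − 12 = 18.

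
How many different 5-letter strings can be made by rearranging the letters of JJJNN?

10

JJJNN has 5 letters with J appearing 3 times and N appearing twice.
The number of distinct arrangements is 5!/(3!·2!) = 120/12 = 10.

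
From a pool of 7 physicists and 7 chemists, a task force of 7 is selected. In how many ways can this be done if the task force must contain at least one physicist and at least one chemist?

Unrestricted: C(14,7) = 3432 ways to pick any 7 of the 14.
Selections missing a whole group: no physicists → C(7,7) = 1; no chemists → C(7,7) = 1.
Both groups omitted at once is impossible, so 3432 − 2 = 3430.

3430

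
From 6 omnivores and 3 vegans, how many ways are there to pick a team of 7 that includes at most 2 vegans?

Split by how many vegans are chosen (0 through 2).
Sum: C(3,0)·C(6,7) + C(3,1)·C(6,6) + C(3,2)·C(6,5) = 0 + 3 + 18 = 21.

21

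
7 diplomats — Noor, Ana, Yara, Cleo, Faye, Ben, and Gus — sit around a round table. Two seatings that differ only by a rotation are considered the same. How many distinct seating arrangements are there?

Fix one person's seat to break rotational symmetry; the remaining 6 people can be arranged in (6)! = 720 ways.

720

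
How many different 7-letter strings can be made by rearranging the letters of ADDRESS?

The 7 letters of ADDRESS have repeats: D appearing twice and S appearing twice.
So there are 7! / (2!·2!) = 1260 distinguishable arrangements.

1260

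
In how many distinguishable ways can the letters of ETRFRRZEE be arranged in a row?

10080

ETRFRRZEE has 9 letters with E appearing 3 times and R appearing 3 times.
Dividing 9! = 362880 by 3!·3! = 36 for the repeated letters gives 10080.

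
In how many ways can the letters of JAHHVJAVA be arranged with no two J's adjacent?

Total arrangements of JAHHVJAVA: 9!/(3!·2!·2!·2!) = 7560.
Arrangements with the J's together: treat JJ as one letter, giving (8)!/(3!·2!·2!) = 1680.
Hence 7560 − 1680 = 5880.

5880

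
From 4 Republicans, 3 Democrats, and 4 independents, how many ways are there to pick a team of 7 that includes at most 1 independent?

29

Split by how many independents are chosen (0 through 1).
Sum: C(4,0)·C(7,7) + C(4,1)·C(7,6) = 1 + 28 = 29.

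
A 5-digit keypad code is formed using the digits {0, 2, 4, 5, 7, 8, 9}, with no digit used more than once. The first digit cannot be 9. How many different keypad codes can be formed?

The first digit has 7−1 = 6 choices (anything except 9).
The remaining 4 digits are filled from the other 6 symbols without repetition: 6 × 5 × 4 × 3 = 360.
Total: 6 × 360 = 2160.

2160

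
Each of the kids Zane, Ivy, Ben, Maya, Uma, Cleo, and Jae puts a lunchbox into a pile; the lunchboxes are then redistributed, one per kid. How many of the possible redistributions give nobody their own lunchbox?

Count assignments avoiding every fixed point. For any j of the 7 kids fixed to their own lunchbox, the other 7−j can be arranged in (7−j)! ways.
By inclusion–exclusion this is Σ_{j=0}^{7} (−1)^j C(7,j)·(7−j)!.
Computing: 5040 − 5040 + 2520 − 840 + 210 − 42 + 7 − 1 = 1854.

1854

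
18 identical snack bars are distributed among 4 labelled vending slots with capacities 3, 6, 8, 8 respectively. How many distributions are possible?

99

Without the upper bounds there are C(21,3) = 1330 ways to split 18 among 4 vending slots.
Subtract solutions that violate a single cap (substitute x_i' = x_i − (cap_i+1)): x_1 ≥ 4 gives C(17,3) = 680; x_2 ≥ 7 gives C(14,3) = 364; x_3 ≥ 9 gives C(12,3) = 220; x_4 ≥ 9 gives C(12,3) = 220. Together 1484.
Add back pairs where two caps are both exceeded: 120 + 56 + 56 + 10 + 10 + 1 = 253.
By inclusion–exclusion the count is 1330 − 1484 + 253 = 99.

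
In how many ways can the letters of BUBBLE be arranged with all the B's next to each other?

Treat the 3 copies of B as a single block. The multiset to arrange is then {BBB, E, L, U}, 4 items in all.
All 4 items are distinct, so there are (4)! = 24 arrangements.

24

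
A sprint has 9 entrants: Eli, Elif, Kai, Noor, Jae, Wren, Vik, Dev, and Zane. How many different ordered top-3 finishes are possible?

504

This is an ordered selection of 3 from 9: P(9,3).
That gives 9 × 8 × 7 = 504.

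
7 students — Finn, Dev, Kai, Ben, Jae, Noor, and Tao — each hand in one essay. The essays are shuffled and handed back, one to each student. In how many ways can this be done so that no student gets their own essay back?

1854

Let Aᵢ be the assignments in which student i gets their own essay. We want the size of the complement of A₁∪…∪A_7.
By inclusion–exclusion this is Σ_{j=0}^{7} (−1)^j C(7,j)·(7−j)!.
Computing: 5040 − 5040 + 2520 − 840 + 210 − 42 + 7 − 1 = 1854.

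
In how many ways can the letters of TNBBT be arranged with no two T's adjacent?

Total arrangements of TNBBT: 5!/(2!·2!) = 30.
Arrangements with the T's together: treat TT as one letter, giving (4)!/(2!) = 12.
Subtracting, 30 − 12 = 18 arrangements keep the T's apart.

18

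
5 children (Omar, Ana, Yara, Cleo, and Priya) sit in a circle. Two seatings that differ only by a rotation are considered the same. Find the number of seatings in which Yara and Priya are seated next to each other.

12

Glue Yara and Priya into a block (2 internal orders). Seating 4 units around a circle gives (3)! arrangements.
So 2 × (3)! = 2 × 6 = 12.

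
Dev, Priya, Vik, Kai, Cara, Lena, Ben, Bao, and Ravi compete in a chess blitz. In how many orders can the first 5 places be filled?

This is an ordered selection of 5 from 9: P(9,5).
That gives 9 × 8 × 7 × 6 × 5 = 15120.

15120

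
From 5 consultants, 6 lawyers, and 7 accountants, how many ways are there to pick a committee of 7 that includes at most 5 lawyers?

31812

Split by how many lawyers are chosen (0 through 5).
Sum: C(6,0)·C(12,7) + C(6,1)·C(12,6) + C(6,2)·C(12,5) + C(6,3)·C(12,4) + C(6,4)·C(12,3) + C(6,5)·C(12,2) = 792 + 5544 + 11880 + 9900 + 3300 + 396 = 31812.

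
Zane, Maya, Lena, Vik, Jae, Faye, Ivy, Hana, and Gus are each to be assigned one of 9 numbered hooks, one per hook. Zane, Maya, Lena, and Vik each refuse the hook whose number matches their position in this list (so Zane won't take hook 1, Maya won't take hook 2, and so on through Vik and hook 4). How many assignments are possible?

Let Aᵢ (for 1 ≤ i ≤ 4) be the placements that put person i in their forbidden hook. Any j of these fix j positions, leaving (9−j)! ways to fill the rest, and there are C(4,j) ways to pick which j.
By inclusion–exclusion, the number of valid placements is Σ_{j=0}^{4} (−1)^j C(4,j)·(9−j)!.
Computing: 362880 − 161280 + 30240 − 2880 + 120 = 229080.

229080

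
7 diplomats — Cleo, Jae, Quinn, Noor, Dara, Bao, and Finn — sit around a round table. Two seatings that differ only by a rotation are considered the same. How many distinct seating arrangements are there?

720

Around a circle, 7 distinct people have 7!/7 = (6)! = 720 rotationally distinct seatings.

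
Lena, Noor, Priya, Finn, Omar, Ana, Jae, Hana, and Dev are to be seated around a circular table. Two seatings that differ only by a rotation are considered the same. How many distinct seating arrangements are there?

40320

Around a circle, 9 distinct people have 9!/9 = (8)! = 40320 rotationally distinct seatings.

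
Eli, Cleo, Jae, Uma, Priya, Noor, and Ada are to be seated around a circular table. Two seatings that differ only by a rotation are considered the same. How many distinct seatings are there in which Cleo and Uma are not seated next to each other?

480

All circular seatings of 7 people number (6)! = 720.
Those with Cleo next to Uma: fuse the pair into one unit and seat 6 units around a circle — 2·(5)! = 240.
Subtracting, 720 − 240 = 480.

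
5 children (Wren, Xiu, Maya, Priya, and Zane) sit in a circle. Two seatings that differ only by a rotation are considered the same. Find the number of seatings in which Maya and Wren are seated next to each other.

12

Glue Maya and Wren into a block (2 internal orders). Seating 4 units around a circle gives (3)! arrangements.
So 2 × (3)! = 2 × 6 = 12.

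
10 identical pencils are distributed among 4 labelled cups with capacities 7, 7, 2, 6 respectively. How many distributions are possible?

127

Without the upper bounds there are C(13,3) = 286 ways to split 10 among 4 cups.
Subtract solutions that violate a single cap (substitute x_i' = x_i − (cap_i+1)): x_1 ≥ 8 gives C(5,3) = 10; x_2 ≥ 8 gives C(5,3) = 10; x_3 ≥ 3 gives C(10,3) = 120; x_4 ≥ 7 gives C(6,3) = 20. Together 160.
Add back pairs where two caps are both exceeded: 0 + 0 + 0 + 0 + 0 + 1 = 1.
By inclusion–exclusion the count is 286 − 160 + 1 = 127.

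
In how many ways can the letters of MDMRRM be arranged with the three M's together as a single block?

12

Treat the 3 copies of M as a single block. The multiset to arrange is then {MMM, D, R, R}, 4 items in all.
That gives (4)!/(2!) = 12 arrangements.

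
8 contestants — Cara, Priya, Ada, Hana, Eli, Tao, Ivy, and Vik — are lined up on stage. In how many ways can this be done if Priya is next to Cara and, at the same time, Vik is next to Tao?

Treat {Priya,Cara} as one block (2 orders) and {Vik,Tao} as another (2 orders).
That leaves 6 units to arrange: 2 × 2 × 6! = 4 × 720 = 2880.

2880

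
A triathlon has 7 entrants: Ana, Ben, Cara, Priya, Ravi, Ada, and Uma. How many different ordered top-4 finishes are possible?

This is an ordered selection of 4 from 7: P(7,4).
That gives 7 × 6 × 5 × 4 = 840.

840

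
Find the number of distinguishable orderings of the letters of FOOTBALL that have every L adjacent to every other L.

2520

Treat the 2 copies of L as a single block. The multiset to arrange is then {LL, A, B, F, O, O, T}, 7 items in all.
That gives (7)!/(2!) = 2520 arrangements.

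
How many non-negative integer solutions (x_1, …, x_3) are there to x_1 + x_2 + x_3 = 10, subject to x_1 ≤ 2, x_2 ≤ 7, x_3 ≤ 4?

9

Without the upper bounds there are C(12,2) = 66 ways to split 10 among 3 variables.
Subtract solutions that violate a single cap (substitute x_i' = x_i − (cap_i+1)): x_1 ≥ 3 gives C(9,2) = 36; x_2 ≥ 8 gives C(4,2) = 6; x_3 ≥ 5 gives C(7,2) = 21. Together 63.
Add back pairs where two caps are both exceeded: 0 + 6 + 0 = 6.
By inclusion–exclusion the count is 66 − 63 + 6 = 9.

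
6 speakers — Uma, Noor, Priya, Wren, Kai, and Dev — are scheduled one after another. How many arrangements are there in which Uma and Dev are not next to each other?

Of the 6! = 720 arrangements, those with Uma and Dev adjacent number 2 × 5! = 240 (treat the pair as a block with 2 internal orders).
Complementary counting: 720 − 240 = 480.

480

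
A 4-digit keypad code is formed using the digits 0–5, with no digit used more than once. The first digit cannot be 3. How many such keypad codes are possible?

The first digit has 6−1 = 5 choices (anything except 3).
The remaining 3 digits are filled from the other 5 symbols without repetition: 5 × 4 × 3 = 60.
Total: 5 × 60 = 300.

300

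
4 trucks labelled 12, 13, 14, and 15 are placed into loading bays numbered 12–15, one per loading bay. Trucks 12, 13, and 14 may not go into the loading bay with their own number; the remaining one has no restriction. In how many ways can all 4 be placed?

Let Aᵢ (for i ∈ {12, 13, 14}) be the placements that put truck i in its forbidden loading bay. Any j of these fix j positions, leaving (4−j)! ways to fill the rest, and there are C(3,j) ways to pick which j.
By inclusion–exclusion, the number of valid placements is Σ_{j=0}^{3} (−1)^j C(3,j)·(4−j)!.
Computing: 24 − 18 + 6 − 1 = 11.

11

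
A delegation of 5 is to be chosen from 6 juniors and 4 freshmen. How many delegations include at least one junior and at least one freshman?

246

With no constraint there are C(10,5) = 252 possible selections.
Subtract selections that omit an entire group: no juniors → C(4,5) = 0; no freshmen → C(6,5) = 6.
Both groups omitted at once is impossible, so 252 − 6 = 246.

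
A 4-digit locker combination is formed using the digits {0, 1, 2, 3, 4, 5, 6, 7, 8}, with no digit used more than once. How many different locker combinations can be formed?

With no repetition, fill the 4 digits in order: 9 choices, then 8, down to 6.
That product is 9 × 8 × 7 × 6 = 3024.

3024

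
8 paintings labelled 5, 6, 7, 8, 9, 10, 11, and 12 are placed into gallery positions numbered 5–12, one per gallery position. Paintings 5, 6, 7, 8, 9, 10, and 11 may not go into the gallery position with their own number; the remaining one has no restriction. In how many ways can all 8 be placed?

Let Aᵢ (for 5 ≤ i ≤ 11) be the placements that put painting i in its forbidden gallery position. Any j of these fix j positions, leaving (8−j)! ways to fill the rest, and there are C(7,j) ways to pick which j.
By inclusion–exclusion, the number of valid placements is Σ_{j=0}^{7} (−1)^j C(7,j)·(8−j)!.
Computing: 40320 − 35280 + 15120 − 4200 + 840 − 126 + 14 − 1 = 16687.

16687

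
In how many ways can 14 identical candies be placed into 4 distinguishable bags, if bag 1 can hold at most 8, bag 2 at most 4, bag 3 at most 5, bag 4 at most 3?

69

By stars and bars, unrestricted non-negative solutions to x_1+…+x_4 = 14 number C(14+3,3) = 680.
Subtract solutions that violate a single cap (substitute x_i' = x_i − (cap_i+1)): x_1 ≥ 9 gives C(8,3) = 56; x_2 ≥ 5 gives C(12,3) = 220; x_3 ≥ 6 gives C(11,3) = 165; x_4 ≥ 4 gives C(13,3) = 286. Together 727.
Add back pairs where two caps are both exceeded: 1 + 0 + 4 + 20 + 56 + 35 = 116.
By inclusion–exclusion the count is 680 − 727 + 116 = 69.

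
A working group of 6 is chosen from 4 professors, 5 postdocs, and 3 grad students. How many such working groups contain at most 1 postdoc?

Split by how many postdocs are chosen (0 through 1).
Sum: C(5,0)·C(7,6) + C(5,1)·C(7,5) = 7 + 105 = 112.

112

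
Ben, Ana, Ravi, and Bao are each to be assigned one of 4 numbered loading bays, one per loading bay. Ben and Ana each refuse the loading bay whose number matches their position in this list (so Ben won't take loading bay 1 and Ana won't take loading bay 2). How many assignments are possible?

14

Let Aᵢ (for i ∈ {1, 2}) be the placements that put person i in their forbidden loading bay. Any j of these fix j positions, leaving (4−j)! ways to fill the rest, and there are C(2,j) ways to pick which j.
By inclusion–exclusion, the number of valid placements is Σ_{j=0}^{2} (−1)^j C(2,j)·(4−j)!.
Computing: 24 − 12 + 2 = 14.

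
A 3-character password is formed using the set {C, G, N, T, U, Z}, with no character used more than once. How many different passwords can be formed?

With no repetition, fill the 3 characters in order: 6 choices, then 5, down to 4.
That product is 6 × 5 × 4 = 120.

120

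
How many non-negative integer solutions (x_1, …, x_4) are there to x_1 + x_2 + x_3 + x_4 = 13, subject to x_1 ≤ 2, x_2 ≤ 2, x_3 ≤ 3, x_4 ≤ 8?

10

Without the upper bounds there are C(16,3) = 560 ways to split 13 among 4 variables.
Subtract solutions that violate a single cap (substitute x_i' = x_i − (cap_i+1)): x_1 ≥ 3 gives C(13,3) = 286; x_2 ≥ 3 gives C(13,3) = 286; x_3 ≥ 4 gives C(12,3) = 220; x_4 ≥ 9 gives C(7,3) = 35. Together 827.
Add back pairs where two caps are both exceeded: 120 + 84 + 4 + 84 + 4 + 1 = 297.
Subtract triples: 20 + 0 + 0 + 0 = 20.
By inclusion–exclusion the count is 560 − 827 + 297 − 20 = 10.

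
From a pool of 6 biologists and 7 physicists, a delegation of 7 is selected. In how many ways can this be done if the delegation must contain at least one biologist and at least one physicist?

1715

Unrestricted: C(13,7) = 1716 ways to pick any 7 of the 13.
Selections missing a whole group: no biologists → C(7,7) = 1; no physicists → C(6,7) = 0.
Both groups omitted at once is impossible, so 1716 − 1 = 1715.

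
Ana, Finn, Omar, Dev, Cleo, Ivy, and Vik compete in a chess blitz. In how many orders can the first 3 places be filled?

210

This is an ordered selection of 3 from 7: P(7,3).
That gives 7 × 6 × 5 = 210.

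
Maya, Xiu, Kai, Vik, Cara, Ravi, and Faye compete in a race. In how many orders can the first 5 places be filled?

2520

This is an ordered selection of 5 from 7: P(7,5).
That gives 7 × 6 × 5 × 4 × 3 = 2520.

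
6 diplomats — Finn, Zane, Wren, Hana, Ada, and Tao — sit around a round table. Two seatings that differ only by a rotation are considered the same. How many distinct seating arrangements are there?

120

Around a circle, 6 distinct people have 6!/6 = (5)! = 120 rotationally distinct seatings.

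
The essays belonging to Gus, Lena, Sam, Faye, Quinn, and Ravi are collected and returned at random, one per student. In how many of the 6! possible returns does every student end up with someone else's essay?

Let Aᵢ be the assignments in which student i gets their own essay. We want the size of the complement of A₁∪…∪A_6.
By inclusion–exclusion this is Σ_{j=0}^{6} (−1)^j C(6,j)·(6−j)!.
Computing: 720 − 720 + 360 − 120 + 30 − 6 + 1 = 265.

265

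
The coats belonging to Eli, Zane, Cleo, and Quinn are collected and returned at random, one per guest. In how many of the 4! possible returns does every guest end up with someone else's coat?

9

This is the derangement count D_4: permutations of 4 items with no fixed point.
By inclusion–exclusion this is Σ_{j=0}^{4} (−1)^j C(4,j)·(4−j)!.
Computing: 24 − 24 + 12 − 4 + 1 = 9.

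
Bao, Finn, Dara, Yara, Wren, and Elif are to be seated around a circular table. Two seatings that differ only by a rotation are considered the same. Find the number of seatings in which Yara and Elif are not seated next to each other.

All circular seatings of 6 people number (5)! = 120.
Seatings with Yara beside Elif: treat them as a block with 2 internal orders, giving 2 × (4)! = 48.
Subtracting, 120 − 48 = 72.

72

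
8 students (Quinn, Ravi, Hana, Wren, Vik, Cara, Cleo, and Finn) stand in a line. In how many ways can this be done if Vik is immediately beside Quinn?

10080

Treat {Vik, Quinn} as a single unit. There are 7 units to order, and the pair itself can be ordered 2 ways.
So the count is 2·(7)! = 10080.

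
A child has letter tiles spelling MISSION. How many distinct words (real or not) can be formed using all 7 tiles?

1260

Letter multiplicities in MISSION: I×2, M×1, N×1, O×1, S×2.
Dividing 7! = 5040 by 2!·2! = 4 for the repeated letters gives 1260.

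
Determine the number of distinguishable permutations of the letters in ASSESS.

The 6 letters of ASSESS have repeats: S appearing 4 times.
So there are 6! / (4!) = 30 distinguishable arrangements.

30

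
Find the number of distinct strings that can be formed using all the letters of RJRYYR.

The 6 letters of RJRYYR have repeats: R appearing 3 times and Y appearing twice.
So there are 6! / (3!·2!) = 60 distinguishable arrangements.

60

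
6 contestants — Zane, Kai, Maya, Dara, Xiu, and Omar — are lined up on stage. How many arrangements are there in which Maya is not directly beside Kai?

480

There are 6! = 720 arrangements in all. If Maya and Kai are adjacent, merging them into one block gives 2·(5)! = 240 arrangements.
So 720 − 240 = 480 arrangements keep them apart.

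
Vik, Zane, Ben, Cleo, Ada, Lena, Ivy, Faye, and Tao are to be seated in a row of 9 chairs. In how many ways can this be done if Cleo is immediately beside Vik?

80640

Treat {Cleo, Vik} as a single unit. There are 8 units to order, and the pair itself can be ordered 2 ways.
So the count is 2·(8)! = 80640.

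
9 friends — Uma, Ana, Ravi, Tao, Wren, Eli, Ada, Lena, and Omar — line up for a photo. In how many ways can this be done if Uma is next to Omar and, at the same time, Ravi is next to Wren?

Treat {Uma,Omar} as one block (2 orders) and {Ravi,Wren} as another (2 orders).
That leaves 7 units to arrange: 2 × 2 × 7! = 4 × 5040 = 20160.

20160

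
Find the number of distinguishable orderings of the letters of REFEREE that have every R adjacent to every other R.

Treat the 2 copies of R as a single block. The multiset to arrange is then {RR, E, E, E, E, F}, 6 items in all.
That gives (6)!/(4!) = 30 arrangements.

30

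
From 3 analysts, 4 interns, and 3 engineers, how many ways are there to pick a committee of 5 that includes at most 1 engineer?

Split by how many engineers are chosen (0 through 1).
Sum: C(3,0)·C(7,5) + C(3,1)·C(7,4) = 21 + 105 = 126.

126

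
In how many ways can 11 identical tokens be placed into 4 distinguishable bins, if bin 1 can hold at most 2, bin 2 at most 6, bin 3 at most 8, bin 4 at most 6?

By stars and bars, unrestricted non-negative solutions to x_1+…+x_4 = 11 number C(11+3,3) = 364.
Subtract solutions that violate a single cap (substitute x_i' = x_i − (cap_i+1)): x_1 ≥ 3 gives C(11,3) = 165; x_2 ≥ 7 gives C(7,3) = 35; x_3 ≥ 9 gives C(5,3) = 10; x_4 ≥ 7 gives C(7,3) = 35. Together 245.
Add back pairs where two caps are both exceeded: 4 + 0 + 4 + 0 + 0 + 0 = 8.
By inclusion–exclusion the count is 364 − 245 + 8 = 127.

127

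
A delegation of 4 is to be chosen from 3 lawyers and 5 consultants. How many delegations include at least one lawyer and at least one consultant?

Unrestricted: C(8,4) = 70 ways to pick any 4 of the 8.
Selections missing a whole group: no lawyers → C(5,4) = 5; no consultants → C(3,4) = 0.
Both groups omitted at once is impossible, so 70 − 5 = 65.

65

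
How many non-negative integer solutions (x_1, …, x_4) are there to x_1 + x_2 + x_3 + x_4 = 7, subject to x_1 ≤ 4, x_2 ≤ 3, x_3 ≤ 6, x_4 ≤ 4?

79

By stars and bars, unrestricted non-negative solutions to x_1+…+x_4 = 7 number C(7+3,3) = 120.
Subtract solutions that violate a single cap (substitute x_i' = x_i − (cap_i+1)): x_1 ≥ 5 gives C(5,3) = 10; x_2 ≥ 4 gives C(6,3) = 20; x_3 ≥ 7 gives C(3,3) = 1; x_4 ≥ 5 gives C(5,3) = 10. Together 41.
No two caps can be exceeded simultaneously, so the pair terms are all 0.
By inclusion–exclusion the count is 120 − 41 + 0 = 79.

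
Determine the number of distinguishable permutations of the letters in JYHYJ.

Letter multiplicities in JYHYJ: H×1, J×2, Y×2.
Dividing 5! = 120 by 2!·2! = 4 for the repeated letters gives 30.

30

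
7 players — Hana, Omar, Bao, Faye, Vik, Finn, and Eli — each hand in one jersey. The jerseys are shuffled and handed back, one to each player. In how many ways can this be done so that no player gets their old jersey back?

This is the derangement count D_7: permutations of 7 items with no fixed point.
By inclusion–exclusion this is Σ_{j=0}^{7} (−1)^j C(7,j)·(7−j)!.
Computing: 5040 − 5040 + 2520 − 840 + 210 − 42 + 7 − 1 = 1854.

1854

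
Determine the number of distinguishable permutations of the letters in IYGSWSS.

840

IYGSWSS has 7 letters with S appearing 3 times.
Dividing 7! = 5040 by 3! = 6 for the repeated letters gives 840.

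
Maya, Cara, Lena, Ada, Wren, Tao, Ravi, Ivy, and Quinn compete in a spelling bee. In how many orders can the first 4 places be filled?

3024

This is an ordered selection of 4 from 9: P(9,4).
That gives 9 × 8 × 7 × 6 = 3024.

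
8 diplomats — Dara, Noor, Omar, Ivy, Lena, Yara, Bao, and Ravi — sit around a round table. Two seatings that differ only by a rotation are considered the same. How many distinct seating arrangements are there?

5040

Seat Dara anywhere (absorbing the rotational symmetry), then permute the other 7: (7)! = 5040.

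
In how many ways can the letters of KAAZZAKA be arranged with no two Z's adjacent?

There are 8!/(4!·2!·2!) = 420 arrangements of KAAZZAKA in total.
If the two Z's are adjacent, glue them into one block, leaving 7 items to arrange: (7)!/(4!·2!) = 105 ways.
Subtracting, 420 − 105 = 315 arrangements keep the Z's apart.

315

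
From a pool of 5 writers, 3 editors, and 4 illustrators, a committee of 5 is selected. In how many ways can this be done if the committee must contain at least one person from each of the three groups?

590

Total 5-person selections from all 12: C(12,5) = 792.
Subtract selections that omit an entire group: no writers → C(7,5) = 21; no editors → C(9,5) = 126; no illustrators → C(8,5) = 56.
Add back selections omitting two groups (i.e. drawn from a single group): C(5,5) + C(3,5) + C(4,5) = 1.
By inclusion–exclusion: 792 − 203 + 1 = 590.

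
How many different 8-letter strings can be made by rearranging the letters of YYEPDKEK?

5040

The 8 letters of YYEPDKEK have repeats: E appearing twice, K appearing twice, and Y appearing twice.
So there are 8! / (2!·2!·2!) = 5040 distinguishable arrangements.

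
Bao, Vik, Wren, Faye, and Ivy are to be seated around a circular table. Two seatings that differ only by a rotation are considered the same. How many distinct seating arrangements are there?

Fix one person's seat to break rotational symmetry; the remaining 4 people can be arranged in (4)! = 24 ways.

24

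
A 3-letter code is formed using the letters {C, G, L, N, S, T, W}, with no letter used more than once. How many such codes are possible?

210

With no repetition, fill the 3 letters in order: 7 choices, then 6, down to 5.
7 × 6 × 5 = 210.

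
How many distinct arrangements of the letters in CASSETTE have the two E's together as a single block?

Treat the 2 copies of E as a single block. The multiset to arrange is then {EE, A, C, S, S, T, T}, 7 items in all.
That gives (7)!/(2!·2!) = 1260 arrangements.

1260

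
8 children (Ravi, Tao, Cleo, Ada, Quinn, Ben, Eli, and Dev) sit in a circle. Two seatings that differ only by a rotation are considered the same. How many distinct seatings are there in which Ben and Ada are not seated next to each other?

3600

Without the restriction there are (7)! = 5040 seatings.
Those with Ben next to Ada: fuse the pair into one unit and seat 7 units around a circle — 2·(6)! = 1440.
Subtracting, 5040 − 1440 = 3600.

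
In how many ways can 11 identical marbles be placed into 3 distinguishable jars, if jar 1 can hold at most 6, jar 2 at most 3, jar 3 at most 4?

6

Ignoring the caps, the number of non-negative solutions to x_1+…+x_3 = 11 is C(13,2) = 78.
Subtract solutions that violate a single cap (substitute x_i' = x_i − (cap_i+1)): x_1 ≥ 7 gives C(6,2) = 15; x_2 ≥ 4 gives C(9,2) = 36; x_3 ≥ 5 gives C(8,2) = 28. Together 79.
Add back pairs where two caps are both exceeded: 1 + 0 + 6 = 7.
By inclusion–exclusion the count is 78 − 79 + 7 = 6.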